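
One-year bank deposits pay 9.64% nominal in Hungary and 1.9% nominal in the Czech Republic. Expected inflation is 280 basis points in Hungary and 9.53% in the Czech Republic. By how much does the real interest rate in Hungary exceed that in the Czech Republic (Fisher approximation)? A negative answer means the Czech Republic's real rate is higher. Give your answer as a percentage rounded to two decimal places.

14.47%

Hungary: 9.64% − 2.8% = 6.840%
The Czech Republic: 1.9% − 9.53% = -7.630%
Differential = 14.470% → 14.47%.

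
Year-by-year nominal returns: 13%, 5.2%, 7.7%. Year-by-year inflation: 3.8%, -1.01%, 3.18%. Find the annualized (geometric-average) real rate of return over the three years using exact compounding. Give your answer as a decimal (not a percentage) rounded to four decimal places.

Nominal growth factor = 1.1300 × 1.0520 × 1.0770 = 1.28029452
Price-level growth factor = 1.0380 × 0.9899 × 1.0318 = 1.06019122
Real growth factor = 1.28029452 / 1.06019122 = 1.20760718
Annualized real rate = 1.20760718^(1/3) − 1 = 6.4899% → 0.0649.

0.0649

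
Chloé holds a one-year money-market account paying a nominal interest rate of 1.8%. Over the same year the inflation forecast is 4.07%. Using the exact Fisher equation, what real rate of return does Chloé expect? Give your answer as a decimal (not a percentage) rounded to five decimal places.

1 + r = 1.01800 / 1.04070 = 0.978188
r = 0.978188 − 1 = -2.1812%, i.e. -0.02181.

-0.02181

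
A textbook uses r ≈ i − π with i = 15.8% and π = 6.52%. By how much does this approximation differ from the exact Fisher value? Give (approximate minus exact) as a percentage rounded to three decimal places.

Approximate: r ≈ 15.800% − 6.520% = 9.2800%
Exact: (1 + 0.1580)/(1 + 0.0652) − 1 = 8.7120%
Error = 9.2800% − 8.7120% = 0.5680% → 0.568%.

0.568%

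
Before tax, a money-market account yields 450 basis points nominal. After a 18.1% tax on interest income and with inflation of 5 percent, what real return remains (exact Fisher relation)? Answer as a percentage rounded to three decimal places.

After-tax nominal return = 4.5% × (1 − 0.181) = 3.6855%.
1 + r = 1.036855 / 1.05000 = 0.987481
After-tax real rate = 0.987481 − 1 → -1.252%.

-1.252%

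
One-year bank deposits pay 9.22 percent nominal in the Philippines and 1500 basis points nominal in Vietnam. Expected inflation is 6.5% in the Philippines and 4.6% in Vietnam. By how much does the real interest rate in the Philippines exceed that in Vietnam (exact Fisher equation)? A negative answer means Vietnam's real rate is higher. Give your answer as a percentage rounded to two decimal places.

The Philippines: (1 + 0.0922)/(1 + 0.0650) − 1 = 2.5540%
Vietnam: (1 + 0.1500)/(1 + 0.0460) − 1 = 9.9426%
Differential = 2.5540% − 9.9426% = -7.3886% → -7.39%.

-7.39%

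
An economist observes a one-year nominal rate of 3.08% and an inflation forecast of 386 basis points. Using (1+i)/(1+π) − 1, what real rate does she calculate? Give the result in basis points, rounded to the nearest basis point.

1 + r = 1.03080 / 1.03860 = 0.992490
r = 0.992490 − 1 = -0.7510%, i.e. -75 basis points.

-75 basis points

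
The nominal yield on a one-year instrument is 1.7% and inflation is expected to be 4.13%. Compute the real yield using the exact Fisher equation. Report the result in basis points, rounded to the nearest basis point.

By the Fisher identity, 1 + r = (1 + i)/(1 + π).
1 + r = 1.01700 / 1.04130 = 0.976664
r = 0.976664 − 1 = -2.3336%, i.e. -233 basis points.

-233 basis points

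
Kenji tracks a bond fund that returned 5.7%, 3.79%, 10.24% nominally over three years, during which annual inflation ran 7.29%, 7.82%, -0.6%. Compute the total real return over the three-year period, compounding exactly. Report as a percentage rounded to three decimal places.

Compound the nominal returns: 1.0570 × 1.0379 × 1.1024 = 1.209399.
Compound inflation: 1.0729 × 1.0782 × 0.9940 = 1.149860.
Deflate: 1.209399 / 1.149860 = 1.051780.
Total real return = 1.051780 − 1 → 5.178%.

5.178%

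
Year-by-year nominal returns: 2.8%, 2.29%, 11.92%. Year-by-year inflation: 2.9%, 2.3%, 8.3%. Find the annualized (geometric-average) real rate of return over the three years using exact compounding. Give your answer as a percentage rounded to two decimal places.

Compound the nominal returns: 1.0280 × 1.0229 × 1.1192 = 1.17688491.
Compound inflation: 1.0290 × 1.0230 × 1.0830 = 1.14003836.
Deflate: 1.17688491 / 1.14003836 = 1.03232045.
Annualized real rate = 1.03232045^(1/3) − 1 = 1.0659% → 1.07%.

1.07%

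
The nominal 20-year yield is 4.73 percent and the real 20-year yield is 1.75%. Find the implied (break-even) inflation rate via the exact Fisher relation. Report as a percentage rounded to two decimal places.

(1 + π) = (1 + i)/(1 + r) = 1.04730 / 1.01750 = 1.029287
Break-even inflation = 1.029287 − 1 → 2.93%.

2.93%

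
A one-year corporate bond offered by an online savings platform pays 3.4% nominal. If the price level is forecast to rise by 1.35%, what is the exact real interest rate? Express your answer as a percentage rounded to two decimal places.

By the Fisher identity, 1 + r = (1 + i)/(1 + π).
1 + r = 1.03400 / 1.01350 = 1.020227
r = 1.020227 − 1 = 2.0227%, i.e. 2.02%.

2.02%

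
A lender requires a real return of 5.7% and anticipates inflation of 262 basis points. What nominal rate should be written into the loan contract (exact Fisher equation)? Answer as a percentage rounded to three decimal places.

(1 + i) = (1 + r)(1 + π) = 1.05700 × 1.02620 = 1.0846934
i = 1.0846934 − 1, so the required nominal rate is 8.469%.

8.469%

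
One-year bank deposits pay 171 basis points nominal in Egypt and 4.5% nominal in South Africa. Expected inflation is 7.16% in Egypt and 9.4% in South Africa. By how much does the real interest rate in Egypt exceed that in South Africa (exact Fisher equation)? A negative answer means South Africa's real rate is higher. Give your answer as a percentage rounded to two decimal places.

-0.61%

Egypt: (1 + 0.0171)/(1 + 0.0716) − 1 = -5.0859%
South Africa: (1 + 0.0450)/(1 + 0.0940) − 1 = -4.4790%
Differential = -5.0859% − (-4.4790%) = -0.6069% → -0.61%.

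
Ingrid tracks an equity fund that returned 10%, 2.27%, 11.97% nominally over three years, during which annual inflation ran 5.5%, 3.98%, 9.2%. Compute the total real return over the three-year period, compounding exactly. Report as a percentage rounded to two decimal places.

5.15%

Nominal growth factor = 1.1000 × 1.0227 × 1.1197 = 1.259629
Price-level growth factor = 1.0550 × 1.0398 × 1.0920 = 1.197912
Real growth factor = 1.259629 / 1.197912 = 1.051520
Total real return = 1.051520 − 1 → 5.15%.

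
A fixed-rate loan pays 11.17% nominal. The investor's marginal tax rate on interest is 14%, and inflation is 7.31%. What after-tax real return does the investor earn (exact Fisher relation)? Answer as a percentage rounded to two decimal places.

2.14%

After-tax nominal return = 11.17% × (1 − 0.14) = 9.6062%.
1 + r = 1.096062 / 1.07310 = 1.021398
After-tax real rate = 1.021398 − 1 → 2.14%.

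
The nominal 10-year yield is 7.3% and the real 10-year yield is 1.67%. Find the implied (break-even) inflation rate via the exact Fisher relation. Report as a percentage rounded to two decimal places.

5.54%

(1 + π) = (1 + i)/(1 + r) = 1.07300 / 1.01670 = 1.055375
Break-even inflation = 1.055375 − 1 → 5.54%.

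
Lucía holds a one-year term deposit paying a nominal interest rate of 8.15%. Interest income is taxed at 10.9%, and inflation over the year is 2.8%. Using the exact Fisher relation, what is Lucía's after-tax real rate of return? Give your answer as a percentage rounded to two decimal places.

4.34%

After-tax nominal return = 8.15% × (1 − 0.109) = 7.26165%.
1 + r = 1.0726165 / 1.02800 = 1.043401
After-tax real rate = 1.043401 − 1 → 4.34%.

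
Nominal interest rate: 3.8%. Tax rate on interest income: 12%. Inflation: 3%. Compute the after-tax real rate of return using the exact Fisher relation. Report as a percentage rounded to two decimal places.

0.33%

After-tax nominal return = 3.8% × (1 − 0.12) = 3.3440%.
1 + r = 1.03344 / 1.03000 = 1.003340
After-tax real rate = 1.003340 − 1 → 0.33%.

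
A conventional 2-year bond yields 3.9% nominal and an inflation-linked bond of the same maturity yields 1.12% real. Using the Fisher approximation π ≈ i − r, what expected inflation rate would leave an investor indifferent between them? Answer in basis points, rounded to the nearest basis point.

278 basis points

π ≈ i − r = 3.9% − 1.12% → 278 basis points.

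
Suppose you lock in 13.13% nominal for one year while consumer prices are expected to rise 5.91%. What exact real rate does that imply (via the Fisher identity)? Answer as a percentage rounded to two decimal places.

6.82%

1 + r = 1.13130 / 1.05910 = 1.068171
r = 1.068171 − 1 = 6.8171%, i.e. 6.82%.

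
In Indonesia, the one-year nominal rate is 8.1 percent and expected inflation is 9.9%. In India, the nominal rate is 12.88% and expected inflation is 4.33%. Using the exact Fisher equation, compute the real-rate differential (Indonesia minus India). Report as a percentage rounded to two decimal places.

Indonesia: (1 + 0.0810)/(1 + 0.0990) − 1 = -1.6379%
India: (1 + 0.1288)/(1 + 0.0433) − 1 = 8.1952%
Differential = -1.6379% − 8.1952% = -9.8330% → -9.83%.

-9.83%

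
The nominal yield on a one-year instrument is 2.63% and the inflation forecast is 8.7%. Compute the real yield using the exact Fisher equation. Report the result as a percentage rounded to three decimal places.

By the Fisher equation, 1 + r = (1 + i)/(1 + π).
1 + r = 1.02630 / 1.08700 = 0.944158
r = 0.944158 − 1 = -5.5842%, i.e. -5.584%.

-5.584%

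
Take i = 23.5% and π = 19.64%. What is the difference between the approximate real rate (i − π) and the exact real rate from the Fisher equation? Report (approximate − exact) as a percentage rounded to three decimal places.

0.634%

Approximate: r ≈ 23.500% − 19.640% = 3.8600%
Exact: (1 + 0.2350)/(1 + 0.1964) − 1 = 3.2263%
Error = 3.8600% − 3.2263% = 0.6337% → 0.634%.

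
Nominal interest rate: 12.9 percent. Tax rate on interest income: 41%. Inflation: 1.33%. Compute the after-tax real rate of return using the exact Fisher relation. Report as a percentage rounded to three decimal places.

After-tax nominal return = 12.9% × (1 − 0.41) = 7.6110%.
1 + r = 1.07611 / 1.01330 = 1.061986
After-tax real rate = 1.061986 − 1 → 6.199%.

6.199%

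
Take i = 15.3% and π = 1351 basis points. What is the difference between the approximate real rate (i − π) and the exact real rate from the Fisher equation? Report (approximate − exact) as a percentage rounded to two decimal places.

0.21%

Approximate: r ≈ 15.300% − 13.510% = 1.7900%
Exact: (1 + 0.1530)/(1 + 0.1351) − 1 = 1.5770%
Error = 1.7900% − 1.5770% = 0.2130% → 0.21%.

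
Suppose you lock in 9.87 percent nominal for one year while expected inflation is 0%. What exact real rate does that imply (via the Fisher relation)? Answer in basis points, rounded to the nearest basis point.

By the Fisher relation, 1 + r = (1 + i)/(1 + π).
1 + r = 1.09870 / 1.00000 = 1.098700
r = 1.098700 − 1 = 9.8700%, i.e. 987 basis points.

987 basis points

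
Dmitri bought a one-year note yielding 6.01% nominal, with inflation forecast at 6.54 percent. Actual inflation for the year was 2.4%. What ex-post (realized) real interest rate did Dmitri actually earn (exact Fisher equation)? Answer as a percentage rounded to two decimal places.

Ex-post: (1 + 0.0601)/(1 + 0.0240) − 1 = 3.5254%
So the realized real rate is 3.53%.

3.53%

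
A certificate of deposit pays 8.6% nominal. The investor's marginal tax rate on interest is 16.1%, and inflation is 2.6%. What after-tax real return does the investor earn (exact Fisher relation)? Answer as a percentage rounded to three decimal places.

4.498%

After-tax nominal return = 8.6% × (1 − 0.161) = 7.2154%.
1 + r = 1.072154 / 1.02600 = 1.044984
After-tax real rate = 1.044984 − 1 → 4.498%.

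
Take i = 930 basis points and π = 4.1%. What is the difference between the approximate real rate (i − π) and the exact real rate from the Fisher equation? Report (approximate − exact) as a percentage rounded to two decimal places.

0.20%

Approximate: r ≈ 9.300% − 4.100% = 5.2000%
Exact: (1 + 0.0930)/(1 + 0.0410) − 1 = 4.9952%
Error = 5.2000% − 4.9952% = 0.2048% → 0.20%.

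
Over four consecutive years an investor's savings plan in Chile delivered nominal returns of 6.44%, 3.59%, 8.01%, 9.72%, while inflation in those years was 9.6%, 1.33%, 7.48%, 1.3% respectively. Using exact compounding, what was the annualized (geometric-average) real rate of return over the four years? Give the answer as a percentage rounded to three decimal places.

1.958%

Nominal growth factor = 1.0644 × 1.0359 × 1.0801 × 1.0972 = 1.30668969
Price-level growth factor = 1.0960 × 1.0133 × 1.0748 × 1.0130 = 1.20916537
Real growth factor = 1.30668969 / 1.20916537 = 1.08065425
Annualized real rate = 1.08065425^(1/4) − 1 = 1.9581% → 1.958%.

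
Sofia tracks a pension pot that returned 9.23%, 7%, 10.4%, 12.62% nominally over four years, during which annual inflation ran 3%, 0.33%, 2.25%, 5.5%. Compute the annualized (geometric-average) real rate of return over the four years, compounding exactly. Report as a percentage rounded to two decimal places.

Nominal growth factor = 1.0923 × 1.0700 × 1.1040 × 1.1262 = 1.45314954
Price-level growth factor = 1.0300 × 1.0033 × 1.0225 × 1.0550 = 1.11476625
Real growth factor = 1.45314954 / 1.11476625 = 1.30354640
Annualized real rate = 1.30354640^(1/4) − 1 = 6.8517% → 6.85%.

6.85%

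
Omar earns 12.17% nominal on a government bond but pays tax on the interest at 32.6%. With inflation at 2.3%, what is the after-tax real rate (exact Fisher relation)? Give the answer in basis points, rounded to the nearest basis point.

577 basis points

After-tax nominal return = 12.17% × (1 − 0.326) = 8.20258%.
1 + r = 1.0820258 / 1.02300 = 1.057699
After-tax real rate = 1.057699 − 1 → 577 basis points.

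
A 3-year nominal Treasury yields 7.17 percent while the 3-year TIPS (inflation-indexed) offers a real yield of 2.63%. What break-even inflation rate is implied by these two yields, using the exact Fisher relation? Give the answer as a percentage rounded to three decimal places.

4.424%

(1 + π) = (1 + i)/(1 + r) = 1.07170 / 1.02630 = 1.044237
Break-even inflation = 1.044237 − 1 → 4.424%.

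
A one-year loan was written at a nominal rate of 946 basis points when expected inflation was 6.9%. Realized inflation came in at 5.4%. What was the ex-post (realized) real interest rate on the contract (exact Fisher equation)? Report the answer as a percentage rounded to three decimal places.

3.852%

Ex-post: (1 + 0.0946)/(1 + 0.0540) − 1 = 3.8520%
So the realized real rate is 3.852%.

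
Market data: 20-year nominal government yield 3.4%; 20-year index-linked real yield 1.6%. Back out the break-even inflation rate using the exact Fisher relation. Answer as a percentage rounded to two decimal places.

1.77%

(1 + π) = (1 + i)/(1 + r) = 1.03400 / 1.01600 = 1.017717
Break-even inflation = 1.017717 − 1 → 1.77%.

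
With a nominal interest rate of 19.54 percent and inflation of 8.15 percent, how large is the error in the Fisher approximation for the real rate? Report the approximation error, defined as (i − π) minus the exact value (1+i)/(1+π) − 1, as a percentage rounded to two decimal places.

Approximate: r ≈ 19.540% − 8.150% = 11.3900%
Exact: (1 + 0.1954)/(1 + 0.0815) − 1 = 10.5317%
Error = 11.3900% − 10.5317% = 0.8583% → 0.86%.

0.86%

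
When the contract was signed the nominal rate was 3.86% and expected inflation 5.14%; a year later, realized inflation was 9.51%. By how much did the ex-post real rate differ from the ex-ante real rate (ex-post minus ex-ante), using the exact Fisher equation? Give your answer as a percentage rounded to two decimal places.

-3.94%

Ex-ante: (1 + 0.0386)/(1 + 0.0514) − 1 = -1.2174%
Ex-post: (1 + 0.0386)/(1 + 0.0951) − 1 = -5.1593%
Difference (ex-post − ex-ante) = -3.9419% → -3.94%.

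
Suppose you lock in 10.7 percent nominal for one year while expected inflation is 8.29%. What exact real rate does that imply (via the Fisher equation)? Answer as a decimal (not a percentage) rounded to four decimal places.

0.0223

By the Fisher equation, 1 + r = (1 + i)/(1 + π).
1 + r = 1.10700 / 1.08290 = 1.022255
r = 1.022255 − 1 = 2.2255%, i.e. 0.0223.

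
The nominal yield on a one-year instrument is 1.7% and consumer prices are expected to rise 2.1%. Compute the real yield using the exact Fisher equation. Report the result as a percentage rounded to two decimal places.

-0.39%

By the Fisher identity, 1 + r = (1 + i)/(1 + π).
1 + r = 1.01700 / 1.02100 = 0.996082
r = 0.996082 − 1 = -0.3918%, i.e. -0.39%.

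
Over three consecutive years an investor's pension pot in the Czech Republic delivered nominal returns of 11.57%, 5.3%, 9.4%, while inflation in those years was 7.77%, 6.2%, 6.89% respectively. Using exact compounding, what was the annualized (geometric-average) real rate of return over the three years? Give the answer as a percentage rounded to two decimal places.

1.66%

Compound the nominal returns: 1.1157 × 1.0530 × 1.0940 = 1.28526632.
Compound inflation: 1.0777 × 1.0620 × 1.0689 = 1.22337465.
Deflate: 1.28526632 / 1.22337465 = 1.05059094.
Annualized real rate = 1.05059094^(1/3) − 1 = 1.6587% → 1.66%.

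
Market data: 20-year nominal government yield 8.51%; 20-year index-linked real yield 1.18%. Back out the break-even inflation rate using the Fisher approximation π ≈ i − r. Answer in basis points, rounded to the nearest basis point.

733 basis points

π ≈ i − r = 8.51% − 1.18% → 733 basis points.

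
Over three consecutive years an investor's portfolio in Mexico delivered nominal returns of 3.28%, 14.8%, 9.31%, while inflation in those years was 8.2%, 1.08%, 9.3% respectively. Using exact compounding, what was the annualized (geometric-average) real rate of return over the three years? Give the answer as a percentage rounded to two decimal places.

Nominal growth factor = 1.0328 × 1.1480 × 1.0931 = 1.29603882
Price-level growth factor = 1.0820 × 1.0108 × 1.0930 = 1.19539836
Real growth factor = 1.29603882 / 1.19539836 = 1.08418990
Annualized real rate = 1.08418990^(1/3) − 1 = 2.7311% → 2.73%.

2.73%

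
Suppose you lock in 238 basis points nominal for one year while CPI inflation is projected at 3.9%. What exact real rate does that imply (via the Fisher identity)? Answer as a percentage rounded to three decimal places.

1 + r = 1.02380 / 1.03900 = 0.985371
r = 0.985371 − 1 = -1.4629%, i.e. -1.463%.

-1.463%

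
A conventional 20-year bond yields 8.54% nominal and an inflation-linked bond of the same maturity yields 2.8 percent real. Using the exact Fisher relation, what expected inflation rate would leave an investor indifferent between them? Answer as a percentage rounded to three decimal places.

(1 + π) = (1 + i)/(1 + r) = 1.08540 / 1.02800 = 1.055837
Break-even inflation = 1.055837 − 1 → 5.584%.

5.584%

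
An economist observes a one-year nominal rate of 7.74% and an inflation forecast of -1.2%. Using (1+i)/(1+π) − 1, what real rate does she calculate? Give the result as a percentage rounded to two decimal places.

By the Fisher equation, 1 + r = (1 + i)/(1 + π).
1 + r = 1.07740 / 0.98800 = 1.090486
r = 1.090486 − 1 = 9.0486%, i.e. 9.05%.

9.05%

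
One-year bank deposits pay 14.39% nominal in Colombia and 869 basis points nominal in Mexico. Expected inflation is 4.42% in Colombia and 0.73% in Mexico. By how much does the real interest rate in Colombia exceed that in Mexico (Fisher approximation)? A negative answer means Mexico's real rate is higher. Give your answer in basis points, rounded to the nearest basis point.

Colombia: 14.39% − 4.42% = 9.970%
Mexico: 8.69% − 0.73% = 7.960%
Differential = 2.010% → 201 basis points.

201 basis points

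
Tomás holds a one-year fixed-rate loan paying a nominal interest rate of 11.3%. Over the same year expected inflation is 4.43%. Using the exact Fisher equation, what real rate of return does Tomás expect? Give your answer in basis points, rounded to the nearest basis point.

658 basis points

1 + r = 1.11300 / 1.04430 = 1.065786
r = 1.065786 − 1 = 6.5786%, i.e. 658 basis points.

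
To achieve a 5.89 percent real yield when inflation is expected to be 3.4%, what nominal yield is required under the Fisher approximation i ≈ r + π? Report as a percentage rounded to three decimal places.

9.290%

i ≈ r + π = 5.89% + 3.4% = 9.290%.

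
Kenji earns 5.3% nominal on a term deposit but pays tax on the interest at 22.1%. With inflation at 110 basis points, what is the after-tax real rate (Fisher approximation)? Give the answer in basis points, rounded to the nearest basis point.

After-tax nominal return = 5.3% × (1 − 0.221) = 4.1287%.
r ≈ 4.1287% − 1.1% → 303 basis points.

303 basis points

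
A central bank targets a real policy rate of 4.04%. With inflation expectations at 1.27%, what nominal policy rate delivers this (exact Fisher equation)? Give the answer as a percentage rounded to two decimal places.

5.36%

(1 + i) = (1 + r)(1 + π) = 1.04040 × 1.01270 = 1.05361308
i = 1.05361308 − 1, so the required nominal rate is 5.36%.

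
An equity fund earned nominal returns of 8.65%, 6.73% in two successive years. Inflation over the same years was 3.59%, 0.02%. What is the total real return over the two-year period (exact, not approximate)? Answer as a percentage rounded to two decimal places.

11.92%

Compound the nominal returns: 1.0865 × 1.0673 = 1.159621.
Compound inflation: 1.0359 × 1.0002 = 1.036107.
Deflate: 1.159621 / 1.036107 = 1.119210.
Total real return = 1.119210 − 1 → 11.92%.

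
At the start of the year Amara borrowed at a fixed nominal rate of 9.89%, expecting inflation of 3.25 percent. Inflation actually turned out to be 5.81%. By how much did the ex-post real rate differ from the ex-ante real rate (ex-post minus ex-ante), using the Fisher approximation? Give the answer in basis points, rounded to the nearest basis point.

Ex-ante: 9.89% − 3.25% = 6.640%
Ex-post: 9.89% − 5.81% = 4.080%
Difference (ex-post − ex-ante) = -2.5600% → -256 basis points.

-256 basis points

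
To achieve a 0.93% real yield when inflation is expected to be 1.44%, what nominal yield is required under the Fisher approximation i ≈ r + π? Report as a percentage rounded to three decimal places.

2.370%

i ≈ r + π = 0.93% + 1.44% = 2.370%.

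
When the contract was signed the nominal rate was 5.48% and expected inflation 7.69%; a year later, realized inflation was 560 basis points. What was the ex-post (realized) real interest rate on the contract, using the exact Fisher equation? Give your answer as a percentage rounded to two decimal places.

Ex-post: (1 + 0.0548)/(1 + 0.0560) − 1 = -0.1136%
So the realized real rate is -0.11%.

-0.11%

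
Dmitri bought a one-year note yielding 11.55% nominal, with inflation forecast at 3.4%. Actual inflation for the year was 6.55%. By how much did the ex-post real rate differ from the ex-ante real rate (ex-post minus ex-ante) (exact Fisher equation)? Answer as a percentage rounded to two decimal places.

-3.19%

Ex-ante: (1 + 0.1155)/(1 + 0.0340) − 1 = 7.8820%
Ex-post: (1 + 0.1155)/(1 + 0.0655) − 1 = 4.6926%
Difference (ex-post − ex-ante) = -3.1894% → -3.19%.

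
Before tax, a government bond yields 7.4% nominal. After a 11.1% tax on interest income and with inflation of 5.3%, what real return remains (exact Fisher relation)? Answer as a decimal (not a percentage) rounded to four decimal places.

After-tax nominal return = 7.4% × (1 − 0.111) = 6.5786%.
1 + r = 1.065786 / 1.05300 = 1.012142
After-tax real rate = 1.012142 − 1 → 0.0121.

0.0121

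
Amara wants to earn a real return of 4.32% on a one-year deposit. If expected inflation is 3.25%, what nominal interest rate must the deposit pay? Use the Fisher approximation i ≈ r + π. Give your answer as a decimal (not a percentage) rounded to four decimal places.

0.0757

i ≈ r + π = 4.32% + 3.25% = 0.0757.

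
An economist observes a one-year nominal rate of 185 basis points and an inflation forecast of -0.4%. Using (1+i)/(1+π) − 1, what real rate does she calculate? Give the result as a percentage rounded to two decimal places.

By the Fisher identity, 1 + r = (1 + i)/(1 + π).
1 + r = 1.01850 / 0.99600 = 1.022590
r = 1.022590 − 1 = 2.2590%, i.e. 2.26%.

2.26%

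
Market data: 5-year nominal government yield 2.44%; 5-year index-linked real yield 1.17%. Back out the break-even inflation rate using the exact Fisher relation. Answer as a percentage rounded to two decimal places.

(1 + π) = (1 + i)/(1 + r) = 1.02440 / 1.01170 = 1.012553
Break-even inflation = 1.012553 − 1 → 1.26%.

1.26%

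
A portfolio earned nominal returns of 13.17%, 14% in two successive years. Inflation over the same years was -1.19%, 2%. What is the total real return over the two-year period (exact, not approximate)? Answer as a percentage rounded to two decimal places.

28.01%

Nominal growth factor = 1.1317 × 1.1400 = 1.290138
Price-level growth factor = 0.9881 × 1.0200 = 1.007862
Real growth factor = 1.290138 / 1.007862 = 1.280074
Total real return = 1.280074 − 1 → 28.01%.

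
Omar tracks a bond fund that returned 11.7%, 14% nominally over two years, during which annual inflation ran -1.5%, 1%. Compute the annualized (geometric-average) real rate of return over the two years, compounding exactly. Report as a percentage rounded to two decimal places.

13.14%

Nominal growth factor = 1.1170 × 1.1400 = 1.27338000
Price-level growth factor = 0.9850 × 1.0100 = 0.99485000
Real growth factor = 1.27338000 / 0.99485000 = 1.27997186
Annualized real rate = 1.27997186^(1/2) − 1 = 13.1358% → 13.14%.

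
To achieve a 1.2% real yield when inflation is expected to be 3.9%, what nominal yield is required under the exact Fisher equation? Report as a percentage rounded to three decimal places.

(1 + i) = (1 + r)(1 + π) = 1.01200 × 1.03900 = 1.051468
i = 1.051468 − 1, so the required nominal rate is 5.147%.

5.147%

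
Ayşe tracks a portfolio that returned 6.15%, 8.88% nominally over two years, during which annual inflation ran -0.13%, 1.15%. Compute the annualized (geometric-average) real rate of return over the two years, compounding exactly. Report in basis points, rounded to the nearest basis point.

Compound the nominal returns: 1.0615 × 1.0888 = 1.15576120.
Compound inflation: 0.9987 × 1.0115 = 1.01018505.
Deflate: 1.15576120 / 1.01018505 = 1.14410840.
Annualized real rate = 1.14410840^(1/2) − 1 = 6.9630% → 696 basis points.

696 basis points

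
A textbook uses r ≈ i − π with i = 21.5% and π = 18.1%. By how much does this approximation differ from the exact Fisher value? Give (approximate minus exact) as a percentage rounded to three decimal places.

0.521%

Approximate: r ≈ 21.500% − 18.100% = 3.4000%
Exact: (1 + 0.2150)/(1 + 0.1810) − 1 = 2.8789%
Error = 3.4000% − 2.8789% = 0.5211% → 0.521%.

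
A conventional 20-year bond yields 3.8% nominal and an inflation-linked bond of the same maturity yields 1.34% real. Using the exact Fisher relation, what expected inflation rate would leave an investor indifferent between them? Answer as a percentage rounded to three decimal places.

(1 + π) = (1 + i)/(1 + r) = 1.03800 / 1.01340 = 1.0242747
Break-even inflation = 1.0242747 − 1 → 2.427%.

2.427%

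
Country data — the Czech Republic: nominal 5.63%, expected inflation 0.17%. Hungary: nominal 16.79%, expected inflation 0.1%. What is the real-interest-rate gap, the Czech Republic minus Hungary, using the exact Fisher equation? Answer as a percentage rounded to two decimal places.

The Czech Republic: (1 + 0.0563)/(1 + 0.0017) − 1 = 5.4507%
Hungary: (1 + 0.1679)/(1 + 0.0010) − 1 = 16.6733%
Differential = 5.4507% − 16.6733% = -11.2226% → -11.22%.

-11.22%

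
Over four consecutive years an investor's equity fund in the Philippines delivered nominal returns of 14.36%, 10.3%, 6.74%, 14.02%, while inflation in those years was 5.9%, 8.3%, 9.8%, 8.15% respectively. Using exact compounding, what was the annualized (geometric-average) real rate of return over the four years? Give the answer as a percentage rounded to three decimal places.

Compound the nominal returns: 1.1436 × 1.1030 × 1.0674 × 1.1402 = 1.53517502.
Compound inflation: 1.0590 × 1.0830 × 1.0980 × 1.0815 = 1.36192528.
Deflate: 1.53517502 / 1.36192528 = 1.12720943.
Annualized real rate = 1.12720943^(1/4) − 1 = 3.0389% → 3.039%.

3.039%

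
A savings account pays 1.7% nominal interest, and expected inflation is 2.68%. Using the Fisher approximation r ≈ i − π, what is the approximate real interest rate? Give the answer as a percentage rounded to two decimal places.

r ≈ i − π = 1.7% − 2.68% = -0.98%.

-0.98%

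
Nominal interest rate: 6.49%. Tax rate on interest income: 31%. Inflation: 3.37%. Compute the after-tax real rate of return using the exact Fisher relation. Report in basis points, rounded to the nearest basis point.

After-tax nominal return = 6.49% × (1 − 0.31) = 4.4781%.
1 + r = 1.044781 / 1.03370 = 1.010720
After-tax real rate = 1.010720 − 1 → 107 basis points.

107 basis points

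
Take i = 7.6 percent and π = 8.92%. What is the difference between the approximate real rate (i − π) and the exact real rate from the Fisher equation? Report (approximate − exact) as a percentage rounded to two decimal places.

-0.11%

Approximate: r ≈ 7.600% − 8.920% = -1.3200%
Exact: (1 + 0.0760)/(1 + 0.0892) − 1 = -1.2119%
Error = -1.3200% − (-1.2119%) = -0.1081% → -0.11%.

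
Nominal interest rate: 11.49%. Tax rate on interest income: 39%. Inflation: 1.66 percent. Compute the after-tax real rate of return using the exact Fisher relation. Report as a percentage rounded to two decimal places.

After-tax nominal return = 11.49% × (1 − 0.39) = 7.0089%.
1 + r = 1.070089 / 1.01660 = 1.052616
After-tax real rate = 1.052616 − 1 → 5.26%.

5.26%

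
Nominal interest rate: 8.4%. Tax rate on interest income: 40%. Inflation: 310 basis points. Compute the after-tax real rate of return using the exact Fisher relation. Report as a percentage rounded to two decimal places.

After-tax nominal return = 8.4% × (1 − 0.4) = 5.0400%.
1 + r = 1.05040 / 1.03100 = 1.018817
After-tax real rate = 1.018817 − 1 → 1.88%.

1.88%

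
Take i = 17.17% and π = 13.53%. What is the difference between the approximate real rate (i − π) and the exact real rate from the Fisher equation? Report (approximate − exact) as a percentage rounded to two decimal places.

Approximate: r ≈ 17.170% − 13.530% = 3.6400%
Exact: (1 + 0.1717)/(1 + 0.1353) − 1 = 3.2062%
Error = 3.6400% − 3.2062% = 0.4338% → 0.43%.

0.43%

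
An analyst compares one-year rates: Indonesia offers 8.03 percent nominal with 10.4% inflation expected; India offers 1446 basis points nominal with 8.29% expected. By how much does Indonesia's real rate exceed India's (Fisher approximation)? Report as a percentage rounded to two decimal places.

-8.54%

Indonesia: 8.03% − 10.4% = -2.370%
India: 14.46% − 8.29% = 6.170%
Differential = -8.540% → -8.54%.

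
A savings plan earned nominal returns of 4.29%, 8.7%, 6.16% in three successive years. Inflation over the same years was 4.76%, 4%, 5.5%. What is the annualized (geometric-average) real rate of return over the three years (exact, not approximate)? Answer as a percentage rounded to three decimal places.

Nominal growth factor = 1.0429 × 1.0870 × 1.0616 = 1.20346405
Price-level growth factor = 1.0476 × 1.0400 × 1.0550 = 1.14942672
Real growth factor = 1.20346405 / 1.14942672 = 1.04701242
Annualized real rate = 1.04701242^(1/3) − 1 = 1.5431% → 1.543%.

1.543%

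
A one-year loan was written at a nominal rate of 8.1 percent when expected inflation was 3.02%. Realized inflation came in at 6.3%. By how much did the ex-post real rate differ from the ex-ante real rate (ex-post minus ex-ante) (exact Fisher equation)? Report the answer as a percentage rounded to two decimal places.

Ex-ante: (1 + 0.0810)/(1 + 0.0302) − 1 = 4.9311%
Ex-post: (1 + 0.0810)/(1 + 0.0630) − 1 = 1.6933%
Difference (ex-post − ex-ante) = -3.2378% → -3.24%.

-3.24%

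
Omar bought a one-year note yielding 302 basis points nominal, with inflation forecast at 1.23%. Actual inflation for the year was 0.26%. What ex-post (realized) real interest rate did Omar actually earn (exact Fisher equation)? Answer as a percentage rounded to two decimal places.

Ex-post: (1 + 0.0302)/(1 + 0.0026) − 1 = 2.7528%
So the realized real rate is 2.75%.

2.75%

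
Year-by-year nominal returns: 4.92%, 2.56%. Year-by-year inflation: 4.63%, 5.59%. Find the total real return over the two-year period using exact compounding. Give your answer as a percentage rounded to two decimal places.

Nominal growth factor = 1.0492 × 1.0256 = 1.076060
Price-level growth factor = 1.0463 × 1.0559 = 1.104788
Real growth factor = 1.076060 / 1.104788 = 0.973996
Total real return = 0.973996 − 1 → -2.60%.

-2.60%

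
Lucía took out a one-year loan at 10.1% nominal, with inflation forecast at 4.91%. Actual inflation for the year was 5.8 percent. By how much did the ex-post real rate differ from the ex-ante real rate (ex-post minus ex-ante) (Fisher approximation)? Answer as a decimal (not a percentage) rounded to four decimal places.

Ex-ante: 10.1% − 4.91% = 5.190%
Ex-post: 10.1% − 5.8% = 4.300%
Difference (ex-post − ex-ante) = -0.8900% → -0.0089.

-0.0089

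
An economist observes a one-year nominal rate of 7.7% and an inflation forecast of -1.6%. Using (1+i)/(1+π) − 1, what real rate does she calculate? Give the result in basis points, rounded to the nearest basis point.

By the Fisher identity, 1 + r = (1 + i)/(1 + π).
1 + r = 1.07700 / 0.98400 = 1.094512
r = 1.094512 − 1 = 9.4512%, i.e. 945 basis points.

945 basis points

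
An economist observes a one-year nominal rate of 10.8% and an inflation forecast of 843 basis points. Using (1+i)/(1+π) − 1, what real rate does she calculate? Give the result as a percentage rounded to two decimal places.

1 + r = 1.10800 / 1.08430 = 1.021857
r = 1.021857 − 1 = 2.1857%, i.e. 2.19%.

2.19%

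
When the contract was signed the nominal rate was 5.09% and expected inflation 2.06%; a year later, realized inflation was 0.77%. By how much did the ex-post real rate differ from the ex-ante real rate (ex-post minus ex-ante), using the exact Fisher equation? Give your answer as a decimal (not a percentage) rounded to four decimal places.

0.0132

Ex-ante: (1 + 0.0509)/(1 + 0.0206) − 1 = 2.9688%
Ex-post: (1 + 0.0509)/(1 + 0.0077) − 1 = 4.2870%
Difference (ex-post − ex-ante) = 1.3181% → 0.0132.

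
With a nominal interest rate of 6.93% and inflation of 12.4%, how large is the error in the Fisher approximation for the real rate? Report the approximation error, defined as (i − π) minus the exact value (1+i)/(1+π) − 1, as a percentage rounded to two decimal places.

-0.60%

Approximate: r ≈ 6.930% − 12.400% = -5.4700%
Exact: (1 + 0.0693)/(1 + 0.1240) − 1 = -4.8665%
Error = -5.4700% − (-4.8665%) = -0.6035% → -0.60%.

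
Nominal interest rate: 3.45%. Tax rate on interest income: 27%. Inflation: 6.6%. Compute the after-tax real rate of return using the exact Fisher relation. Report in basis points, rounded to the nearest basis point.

After-tax nominal return = 3.45% × (1 − 0.27) = 2.5185%.
1 + r = 1.025185 / 1.06600 = 0.961712
After-tax real rate = 0.961712 − 1 → -383 basis points.

-383 basis points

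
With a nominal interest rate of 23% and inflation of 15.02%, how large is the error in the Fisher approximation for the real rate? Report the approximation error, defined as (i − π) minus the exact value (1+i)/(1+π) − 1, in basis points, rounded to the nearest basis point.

Approximate: r ≈ 23.000% − 15.020% = 7.9800%
Exact: (1 + 0.2300)/(1 + 0.1502) − 1 = 6.9379%
Error = 7.9800% − 6.9379% = 1.0421% → 104 basis points.

104 basis points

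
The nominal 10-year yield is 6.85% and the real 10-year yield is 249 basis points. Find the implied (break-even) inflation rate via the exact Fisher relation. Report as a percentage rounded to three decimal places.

4.254%

(1 + π) = (1 + i)/(1 + r) = 1.06850 / 1.02490 = 1.042541
Break-even inflation = 1.042541 − 1 → 4.254%.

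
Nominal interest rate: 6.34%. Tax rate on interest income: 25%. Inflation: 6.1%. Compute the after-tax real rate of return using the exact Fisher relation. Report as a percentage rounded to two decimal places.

After-tax nominal return = 6.34% × (1 − 0.25) = 4.7550%.
1 + r = 1.04755 / 1.06100 = 0.987323
After-tax real rate = 0.987323 − 1 → -1.27%.

-1.27%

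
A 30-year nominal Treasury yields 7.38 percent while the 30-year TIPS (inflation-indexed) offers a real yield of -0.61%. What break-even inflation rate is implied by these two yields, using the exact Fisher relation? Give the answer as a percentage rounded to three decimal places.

8.039%

(1 + π) = (1 + i)/(1 + r) = 1.07380 / 0.99390 = 1.080390
Break-even inflation = 1.080390 − 1 → 8.039%.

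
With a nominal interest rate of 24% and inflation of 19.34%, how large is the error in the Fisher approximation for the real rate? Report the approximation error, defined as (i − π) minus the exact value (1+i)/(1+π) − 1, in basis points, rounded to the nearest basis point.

Approximate: r ≈ 24.000% − 19.340% = 4.6600%
Exact: (1 + 0.2400)/(1 + 0.1934) − 1 = 3.9048%
Error = 4.6600% − 3.9048% = 0.7552% → 76 basis points.

76 basis points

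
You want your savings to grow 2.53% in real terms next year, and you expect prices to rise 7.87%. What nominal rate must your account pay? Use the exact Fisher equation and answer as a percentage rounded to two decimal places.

10.60%

(1 + i) = (1 + r)(1 + π) = 1.02530 × 1.07870 = 1.10599111
i = 1.10599111 − 1, so the required nominal rate is 10.60%.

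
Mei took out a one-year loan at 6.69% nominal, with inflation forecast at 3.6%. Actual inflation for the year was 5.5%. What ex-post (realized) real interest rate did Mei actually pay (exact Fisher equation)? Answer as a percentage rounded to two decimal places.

Ex-post: (1 + 0.0669)/(1 + 0.0550) − 1 = 1.1280%
So the realized real rate is 1.13%.

1.13%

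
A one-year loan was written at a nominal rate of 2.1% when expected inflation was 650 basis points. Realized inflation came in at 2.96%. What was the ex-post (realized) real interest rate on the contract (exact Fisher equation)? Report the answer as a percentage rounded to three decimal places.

Ex-post: (1 + 0.0210)/(1 + 0.0296) − 1 = -0.8353%
So the realized real rate is -0.835%.

-0.835%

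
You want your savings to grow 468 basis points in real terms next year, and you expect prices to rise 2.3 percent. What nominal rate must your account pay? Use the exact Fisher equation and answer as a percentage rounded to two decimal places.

7.09%

(1 + i) = (1 + r)(1 + π) = 1.04680 × 1.02300 = 1.0708764
i = 1.0708764 − 1, so the required nominal rate is 7.09%.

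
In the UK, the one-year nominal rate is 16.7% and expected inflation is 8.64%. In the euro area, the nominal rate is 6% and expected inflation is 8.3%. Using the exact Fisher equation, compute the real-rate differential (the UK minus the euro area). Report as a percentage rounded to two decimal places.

The UK: (1 + 0.1670)/(1 + 0.0864) − 1 = 7.4190%
The euro area: (1 + 0.0600)/(1 + 0.0830) − 1 = -2.1237%
Differential = 7.4190% − (-2.1237%) = 9.5427% → 9.54%.

9.54%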